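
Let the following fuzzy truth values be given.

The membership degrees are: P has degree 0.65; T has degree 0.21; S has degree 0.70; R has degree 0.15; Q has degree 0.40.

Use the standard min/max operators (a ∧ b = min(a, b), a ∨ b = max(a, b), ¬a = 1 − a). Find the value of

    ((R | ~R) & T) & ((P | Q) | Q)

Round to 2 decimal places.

~R = 1 − 0.15 = 0.85
R | ~R = max(a, b) on (0.15, 0.85) = 0.85
(R | ~R) & T = min(a, b) on (0.85, 0.21) = 0.21
P | Q = max(a, b) on (0.65, 0.40) = 0.65
(P | Q) | Q = max(a, b) on (0.65, 0.40) = 0.65
((R | ~R) & T) & ((P | Q) | Q) = min(a, b) on (0.21, 0.65) = 0.21

0.21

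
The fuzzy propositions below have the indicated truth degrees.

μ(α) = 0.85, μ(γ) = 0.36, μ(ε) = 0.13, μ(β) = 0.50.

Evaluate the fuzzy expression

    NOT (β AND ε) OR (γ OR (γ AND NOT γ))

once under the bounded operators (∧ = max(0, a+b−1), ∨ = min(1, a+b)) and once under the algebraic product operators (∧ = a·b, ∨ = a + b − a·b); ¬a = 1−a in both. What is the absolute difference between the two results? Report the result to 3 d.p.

Under bounded:
  β AND ε = max(0, a+b−1) on (0.50, 0.13) = 0.00
  NOT (β AND ε) = 1 − 0.00 = 1.00
  NOT γ = 1 − 0.36 = 0.64
  γ AND NOT γ = max(0, a+b−1) on (0.36, 0.64) = 0.00
  γ OR (γ AND NOT γ) = min(1, a+b) on (0.36, 0.00) = 0.36
  NOT (β AND ε) OR (γ OR (γ AND NOT γ)) = min(1, a+b) on (1.00, 0.36) = 1.00
  → value = 1.0000
Under algebraic product:
  β AND ε = a·b on (0.5000, 0.1300) = 0.0650
  NOT (β AND ε) = 1 − 0.0650 = 0.9350
  NOT γ = 1 − 0.3600 = 0.6400
  γ AND NOT γ = a·b on (0.3600, 0.6400) = 0.2304
  γ OR (γ AND NOT γ) = a + b − a·b on (0.3600, 0.2304) = 0.5075
  NOT (β AND ε) OR (γ OR (γ AND NOT γ)) = a + b − a·b on (0.9350, 0.5075) = 0.9680
  → value = 0.9680
|1.0000 − 0.9680| = 0.032

0.032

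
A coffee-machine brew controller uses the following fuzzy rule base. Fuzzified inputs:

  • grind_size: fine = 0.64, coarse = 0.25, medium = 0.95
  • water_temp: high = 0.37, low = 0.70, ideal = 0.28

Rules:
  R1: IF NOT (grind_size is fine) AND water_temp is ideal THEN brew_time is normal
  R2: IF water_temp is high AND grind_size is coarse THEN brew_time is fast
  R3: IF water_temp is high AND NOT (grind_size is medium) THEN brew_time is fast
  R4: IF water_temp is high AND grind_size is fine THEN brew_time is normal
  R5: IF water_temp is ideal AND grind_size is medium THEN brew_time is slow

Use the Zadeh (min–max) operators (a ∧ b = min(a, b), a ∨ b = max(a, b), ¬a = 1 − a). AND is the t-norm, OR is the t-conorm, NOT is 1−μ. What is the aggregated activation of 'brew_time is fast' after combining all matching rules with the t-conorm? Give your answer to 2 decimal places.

R1: ¬fine=1−0.64=0.36, ideal=0.28; AND[min(a, b)] → w = 0.28
R2: high=0.37, coarse=0.25; AND[min(a, b)] → w = 0.25
R3: high=0.37, ¬medium=1−0.95=0.05; AND[min(a, b)] → w = 0.05
R4: high=0.37, fine=0.64; AND[min(a, b)] → w = 0.37
R5: ideal=0.28, medium=0.95; AND[min(a, b)] → w = 0.28
Rules with consequent 'fast': {R2, R3} → strengths 0.25, 0.05
Aggregate via t-conorm [max(a, b)]: 0.25

0.25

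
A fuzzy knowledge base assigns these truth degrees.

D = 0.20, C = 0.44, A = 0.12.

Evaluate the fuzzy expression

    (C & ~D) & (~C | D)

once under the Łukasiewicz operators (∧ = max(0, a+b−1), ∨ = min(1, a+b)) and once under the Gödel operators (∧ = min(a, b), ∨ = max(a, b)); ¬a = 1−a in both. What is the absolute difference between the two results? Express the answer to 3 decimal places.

Under Łukasiewicz:
  ~D = 1 − 0.20 = 0.80
  C & ~D = max(0, a+b−1) on (0.44, 0.80) = 0.24
  ~C = 1 − 0.44 = 0.56
  ~C | D = min(1, a+b) on (0.56, 0.20) = 0.76
  (C & ~D) & (~C | D) = max(0, a+b−1) on (0.24, 0.76) = 0.00
  → value = 0.0000
Under Gödel:
  ~D = 1 − 0.20 = 0.80
  C & ~D = min(a, b) on (0.44, 0.80) = 0.44
  ~C = 1 − 0.44 = 0.56
  ~C | D = max(a, b) on (0.56, 0.20) = 0.56
  (C & ~D) & (~C | D) = min(a, b) on (0.44, 0.56) = 0.44
  → value = 0.4400
|0.0000 − 0.4400| = 0.440

0.440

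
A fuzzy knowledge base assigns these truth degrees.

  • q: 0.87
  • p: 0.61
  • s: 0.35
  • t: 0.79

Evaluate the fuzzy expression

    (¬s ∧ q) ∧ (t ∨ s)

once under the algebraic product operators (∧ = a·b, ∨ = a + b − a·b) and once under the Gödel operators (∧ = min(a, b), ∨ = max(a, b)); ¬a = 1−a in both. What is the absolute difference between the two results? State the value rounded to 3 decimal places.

Under algebraic product:
  ¬s = 1 − 0.3500 = 0.6500
  ¬s ∧ q = a·b on (0.6500, 0.8700) = 0.5655
  t ∨ s = a + b − a·b on (0.7900, 0.3500) = 0.8635
  (¬s ∧ q) ∧ (t ∨ s) = a·b on (0.5655, 0.8635) = 0.4883
  → value = 0.4883
Under Gödel:
  ¬s = 1 − 0.35 = 0.65
  ¬s ∧ q = min(a, b) on (0.65, 0.87) = 0.65
  t ∨ s = max(a, b) on (0.79, 0.35) = 0.79
  (¬s ∧ q) ∧ (t ∨ s) = min(a, b) on (0.65, 0.79) = 0.65
  → value = 0.6500
|0.4883 − 0.6500| = 0.162

0.162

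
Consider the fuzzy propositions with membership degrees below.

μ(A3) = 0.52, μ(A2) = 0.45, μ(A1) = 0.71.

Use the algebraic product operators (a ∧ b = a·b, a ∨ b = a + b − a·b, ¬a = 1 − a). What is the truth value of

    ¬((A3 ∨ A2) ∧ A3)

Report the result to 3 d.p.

A3 ∨ A2 = a + b − a·b on (0.5200, 0.4500) = 0.7360
(A3 ∨ A2) ∧ A3 = a·b on (0.7360, 0.5200) = 0.3827
¬((A3 ∨ A2) ∧ A3) = 1 − 0.3827 = 0.6173

0.617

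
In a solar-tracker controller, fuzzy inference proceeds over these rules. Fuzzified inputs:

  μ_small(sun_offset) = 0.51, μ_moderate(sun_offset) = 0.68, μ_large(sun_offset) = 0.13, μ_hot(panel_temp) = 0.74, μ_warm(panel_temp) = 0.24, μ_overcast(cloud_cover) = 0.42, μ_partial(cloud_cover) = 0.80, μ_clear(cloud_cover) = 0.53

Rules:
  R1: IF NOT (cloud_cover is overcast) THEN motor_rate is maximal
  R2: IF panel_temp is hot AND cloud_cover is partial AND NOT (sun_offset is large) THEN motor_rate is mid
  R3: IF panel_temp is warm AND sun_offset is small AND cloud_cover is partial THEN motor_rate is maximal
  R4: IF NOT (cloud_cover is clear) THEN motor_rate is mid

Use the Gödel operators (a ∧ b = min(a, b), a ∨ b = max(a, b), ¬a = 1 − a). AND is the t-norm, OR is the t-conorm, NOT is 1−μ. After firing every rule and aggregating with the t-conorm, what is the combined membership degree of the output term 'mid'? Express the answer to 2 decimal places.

R1: ¬overcast=1−0.42=0.58 → w = 0.58
R2: hot=0.74, partial=0.80, ¬large=1−0.13=0.87; AND[min(a, b)] → w = 0.74
R3: warm=0.24, small=0.51, partial=0.80; AND[min(a, b)] → w = 0.24
R4: ¬clear=1−0.53=0.47 → w = 0.47
Rules with consequent 'mid': {R2, R4} → strengths 0.74, 0.47
Aggregate via t-conorm [max(a, b)]: 0.74

0.74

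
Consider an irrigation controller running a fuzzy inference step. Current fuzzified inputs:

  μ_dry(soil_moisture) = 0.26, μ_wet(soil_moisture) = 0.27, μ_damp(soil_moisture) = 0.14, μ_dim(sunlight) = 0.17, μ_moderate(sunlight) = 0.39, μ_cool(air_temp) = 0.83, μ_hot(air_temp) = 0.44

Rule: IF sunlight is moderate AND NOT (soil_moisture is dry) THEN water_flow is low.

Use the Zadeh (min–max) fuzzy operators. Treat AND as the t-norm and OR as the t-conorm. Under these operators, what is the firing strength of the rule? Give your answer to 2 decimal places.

0.39

firing strength: moderate=0.39, ¬dry=1−0.26=0.74; AND[min(a, b)] → w = 0.39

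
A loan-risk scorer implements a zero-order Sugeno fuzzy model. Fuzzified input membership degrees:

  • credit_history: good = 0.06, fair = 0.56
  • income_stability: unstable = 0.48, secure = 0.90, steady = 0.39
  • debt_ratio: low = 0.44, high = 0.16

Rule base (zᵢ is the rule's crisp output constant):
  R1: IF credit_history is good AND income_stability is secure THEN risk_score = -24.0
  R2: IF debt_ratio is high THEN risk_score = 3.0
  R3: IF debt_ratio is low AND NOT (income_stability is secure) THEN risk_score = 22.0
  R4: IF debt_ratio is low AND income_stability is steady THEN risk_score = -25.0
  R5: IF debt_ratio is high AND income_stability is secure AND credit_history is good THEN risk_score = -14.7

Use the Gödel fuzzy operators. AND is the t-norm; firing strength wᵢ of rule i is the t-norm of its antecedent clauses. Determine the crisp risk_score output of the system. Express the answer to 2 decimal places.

-12.20

R1 (z=-24.0): good=0.06, secure=0.90; AND[min(a, b)] → w = 0.06
R2 (z=3.0): high=0.16 → w = 0.16
R3 (z=22.0): low=0.44, ¬secure=1−0.90=0.10; AND[min(a, b)] → w = 0.10
R4 (z=-25.0): low=0.44, steady=0.39; AND[min(a, b)] → w = 0.39
R5 (z=-14.7): high=0.16, secure=0.90, good=0.06; AND[min(a, b)] → w = 0.06
Weighted average = (0.06·-24.0 + 0.16·3.0 + 0.10·22.0 + 0.39·-25.0 + 0.06·-14.7) / (0.06 + 0.16 + 0.10 + 0.39 + 0.06)
  = -9.3920 / 0.7700 = -12.20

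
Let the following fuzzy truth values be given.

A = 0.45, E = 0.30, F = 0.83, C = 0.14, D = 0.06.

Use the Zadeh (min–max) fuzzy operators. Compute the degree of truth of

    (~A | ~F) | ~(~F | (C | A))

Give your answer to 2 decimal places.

0.55

~A = 1 − 0.45 = 0.55
~F = 1 − 0.83 = 0.17
~A | ~F = max(a, b) on (0.55, 0.17) = 0.55
~F = 1 − 0.83 = 0.17
C | A = max(a, b) on (0.14, 0.45) = 0.45
~F | (C | A) = max(a, b) on (0.17, 0.45) = 0.45
~(~F | (C | A)) = 1 − 0.45 = 0.55
(~A | ~F) | ~(~F | (C | A)) = max(a, b) on (0.55, 0.55) = 0.55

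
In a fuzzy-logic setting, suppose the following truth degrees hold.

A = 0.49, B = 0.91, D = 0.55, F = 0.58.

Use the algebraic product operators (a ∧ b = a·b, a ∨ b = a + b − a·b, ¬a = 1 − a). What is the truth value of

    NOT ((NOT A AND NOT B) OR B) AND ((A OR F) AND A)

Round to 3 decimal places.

0.033

NOT A = 1 − 0.4900 = 0.5100
NOT B = 1 − 0.9100 = 0.0900
NOT A AND NOT B = a·b on (0.5100, 0.0900) = 0.0459
(NOT A AND NOT B) OR B = a + b − a·b on (0.0459, 0.9100) = 0.9141
NOT ((NOT A AND NOT B) OR B) = 1 − 0.9141 = 0.0859
A OR F = a + b − a·b on (0.4900, 0.5800) = 0.7858
(A OR F) AND A = a·b on (0.7858, 0.4900) = 0.3850
NOT ((NOT A AND NOT B) OR B) AND ((A OR F) AND A) = a·b on (0.0859, 0.3850) = 0.0331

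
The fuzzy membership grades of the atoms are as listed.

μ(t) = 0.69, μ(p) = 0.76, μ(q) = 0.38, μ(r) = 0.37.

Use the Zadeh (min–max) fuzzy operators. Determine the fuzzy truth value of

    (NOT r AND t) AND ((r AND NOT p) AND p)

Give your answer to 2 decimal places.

0.24

NOT r = 1 − 0.37 = 0.63
NOT r AND t = min(a, b) on (0.63, 0.69) = 0.63
NOT p = 1 − 0.76 = 0.24
r AND NOT p = min(a, b) on (0.37, 0.24) = 0.24
(r AND NOT p) AND p = min(a, b) on (0.24, 0.76) = 0.24
(NOT r AND t) AND ((r AND NOT p) AND p) = min(a, b) on (0.63, 0.24) = 0.24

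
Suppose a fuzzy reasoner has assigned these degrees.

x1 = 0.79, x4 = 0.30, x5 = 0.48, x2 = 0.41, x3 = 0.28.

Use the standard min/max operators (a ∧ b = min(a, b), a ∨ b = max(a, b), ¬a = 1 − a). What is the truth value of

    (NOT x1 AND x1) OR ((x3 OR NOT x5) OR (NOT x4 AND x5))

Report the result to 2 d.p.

0.52

NOT x1 = 1 − 0.79 = 0.21
NOT x1 AND x1 = min(a, b) on (0.21, 0.79) = 0.21
NOT x5 = 1 − 0.48 = 0.52
x3 OR NOT x5 = max(a, b) on (0.28, 0.52) = 0.52
NOT x4 = 1 − 0.30 = 0.70
NOT x4 AND x5 = min(a, b) on (0.70, 0.48) = 0.48
(x3 OR NOT x5) OR (NOT x4 AND x5) = max(a, b) on (0.52, 0.48) = 0.52
(NOT x1 AND x1) OR ((x3 OR NOT x5) OR (NOT x4 AND x5)) = max(a, b) on (0.21, 0.52) = 0.52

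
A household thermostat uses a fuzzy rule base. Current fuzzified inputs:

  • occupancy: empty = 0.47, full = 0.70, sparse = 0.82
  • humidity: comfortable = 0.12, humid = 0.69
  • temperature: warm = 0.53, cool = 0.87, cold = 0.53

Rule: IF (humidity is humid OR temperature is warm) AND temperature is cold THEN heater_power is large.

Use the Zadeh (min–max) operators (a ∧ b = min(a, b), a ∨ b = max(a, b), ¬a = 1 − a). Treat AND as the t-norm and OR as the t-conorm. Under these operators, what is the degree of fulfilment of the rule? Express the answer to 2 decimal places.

0.53

firing strength: (humid=0.69 OR warm=0.53) = 0.69; AND[min(a, b)] with cold=0.53 → w = 0.53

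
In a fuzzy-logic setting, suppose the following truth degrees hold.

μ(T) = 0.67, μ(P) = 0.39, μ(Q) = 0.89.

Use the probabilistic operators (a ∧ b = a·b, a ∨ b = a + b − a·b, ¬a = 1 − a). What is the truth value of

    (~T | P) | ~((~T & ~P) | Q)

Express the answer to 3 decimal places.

0.627

~T = 1 − 0.6700 = 0.3300
~T | P = a + b − a·b on (0.3300, 0.3900) = 0.5913
~T = 1 − 0.6700 = 0.3300
~P = 1 − 0.3900 = 0.6100
~T & ~P = a·b on (0.3300, 0.6100) = 0.2013
(~T & ~P) | Q = a + b − a·b on (0.2013, 0.8900) = 0.9121
~((~T & ~P) | Q) = 1 − 0.9121 = 0.0879
(~T | P) | ~((~T & ~P) | Q) = a + b − a·b on (0.5913, 0.0879) = 0.6272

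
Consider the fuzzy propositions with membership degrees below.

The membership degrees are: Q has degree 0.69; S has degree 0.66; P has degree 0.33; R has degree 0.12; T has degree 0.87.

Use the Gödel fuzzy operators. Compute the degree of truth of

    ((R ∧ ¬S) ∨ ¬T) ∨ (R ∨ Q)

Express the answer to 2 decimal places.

0.69

¬S = 1 − 0.66 = 0.34
R ∧ ¬S = min(a, b) on (0.12, 0.34) = 0.12
¬T = 1 − 0.87 = 0.13
(R ∧ ¬S) ∨ ¬T = max(a, b) on (0.12, 0.13) = 0.13
R ∨ Q = max(a, b) on (0.12, 0.69) = 0.69
((R ∧ ¬S) ∨ ¬T) ∨ (R ∨ Q) = max(a, b) on (0.13, 0.69) = 0.69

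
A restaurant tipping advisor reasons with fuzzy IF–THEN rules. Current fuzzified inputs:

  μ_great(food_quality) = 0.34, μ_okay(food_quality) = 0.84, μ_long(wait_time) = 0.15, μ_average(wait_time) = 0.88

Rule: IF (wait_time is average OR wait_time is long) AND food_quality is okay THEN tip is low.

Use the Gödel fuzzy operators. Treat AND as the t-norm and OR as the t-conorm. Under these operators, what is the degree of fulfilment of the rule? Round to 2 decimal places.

0.84

firing strength: (average=0.88 OR long=0.15) = 0.88; AND[min(a, b)] with okay=0.84 → w = 0.84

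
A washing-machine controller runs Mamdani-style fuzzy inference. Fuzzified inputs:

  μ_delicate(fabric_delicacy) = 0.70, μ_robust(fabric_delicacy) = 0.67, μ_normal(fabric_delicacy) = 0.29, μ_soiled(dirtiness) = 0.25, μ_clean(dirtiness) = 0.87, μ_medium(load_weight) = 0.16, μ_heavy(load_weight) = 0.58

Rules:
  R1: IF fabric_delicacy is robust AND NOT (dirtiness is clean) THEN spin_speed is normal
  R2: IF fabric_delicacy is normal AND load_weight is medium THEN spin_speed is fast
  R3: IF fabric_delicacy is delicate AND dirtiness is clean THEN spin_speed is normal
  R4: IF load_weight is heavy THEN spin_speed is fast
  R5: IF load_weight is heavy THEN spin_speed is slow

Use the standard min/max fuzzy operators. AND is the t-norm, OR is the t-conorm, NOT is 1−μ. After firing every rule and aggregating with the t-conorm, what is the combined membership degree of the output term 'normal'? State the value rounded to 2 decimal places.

0.70

R1: robust=0.67, ¬clean=1−0.87=0.13; AND[min(a, b)] → w = 0.13
R2: normal=0.29, medium=0.16; AND[min(a, b)] → w = 0.16
R3: delicate=0.70, clean=0.87; AND[min(a, b)] → w = 0.70
R4: heavy=0.58 → w = 0.58
R5: heavy=0.58 → w = 0.58
Rules with consequent 'normal': {R1, R3} → strengths 0.13, 0.70
Aggregate via t-conorm [max(a, b)]: 0.70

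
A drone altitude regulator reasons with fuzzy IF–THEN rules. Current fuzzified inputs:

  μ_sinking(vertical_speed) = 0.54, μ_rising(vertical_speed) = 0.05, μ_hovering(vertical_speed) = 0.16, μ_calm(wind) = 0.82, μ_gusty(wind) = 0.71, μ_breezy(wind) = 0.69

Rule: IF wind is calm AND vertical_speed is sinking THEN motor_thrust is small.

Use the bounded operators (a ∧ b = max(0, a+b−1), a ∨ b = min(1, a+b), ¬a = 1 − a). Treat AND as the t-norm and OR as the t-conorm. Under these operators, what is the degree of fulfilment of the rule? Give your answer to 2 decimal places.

firing strength: calm=0.82, sinking=0.54; AND[max(0, a+b−1)] → w = 0.36

0.36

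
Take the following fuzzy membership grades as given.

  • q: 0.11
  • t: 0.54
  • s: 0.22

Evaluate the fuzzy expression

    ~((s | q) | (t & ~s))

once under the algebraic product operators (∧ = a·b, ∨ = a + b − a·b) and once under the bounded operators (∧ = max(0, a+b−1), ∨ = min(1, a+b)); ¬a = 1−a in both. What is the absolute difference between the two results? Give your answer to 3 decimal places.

Under algebraic product:
  s | q = a + b − a·b on (0.2200, 0.1100) = 0.3058
  ~s = 1 − 0.2200 = 0.7800
  t & ~s = a·b on (0.5400, 0.7800) = 0.4212
  (s | q) | (t & ~s) = a + b − a·b on (0.3058, 0.4212) = 0.5982
  ~((s | q) | (t & ~s)) = 1 − 0.5982 = 0.4018
  → value = 0.4018
Under bounded:
  s | q = min(1, a+b) on (0.22, 0.11) = 0.33
  ~s = 1 − 0.22 = 0.78
  t & ~s = max(0, a+b−1) on (0.54, 0.78) = 0.32
  (s | q) | (t & ~s) = min(1, a+b) on (0.33, 0.32) = 0.65
  ~((s | q) | (t & ~s)) = 1 − 0.65 = 0.35
  → value = 0.3500
|0.4018 − 0.3500| = 0.052

0.052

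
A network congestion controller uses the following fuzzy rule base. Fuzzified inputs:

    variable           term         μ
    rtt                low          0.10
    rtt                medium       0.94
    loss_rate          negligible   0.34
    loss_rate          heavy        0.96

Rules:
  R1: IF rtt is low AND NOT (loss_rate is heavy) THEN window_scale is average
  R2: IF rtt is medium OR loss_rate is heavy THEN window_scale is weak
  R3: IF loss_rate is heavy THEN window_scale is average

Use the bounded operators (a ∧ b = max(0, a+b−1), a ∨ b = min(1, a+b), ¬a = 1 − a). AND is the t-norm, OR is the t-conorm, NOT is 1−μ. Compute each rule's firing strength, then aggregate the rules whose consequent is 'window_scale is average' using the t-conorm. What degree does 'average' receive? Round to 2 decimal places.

R1: low=0.10, ¬heavy=1−0.96=0.04; AND[max(0, a+b−1)] → w = 0.00
R2: medium=0.94, heavy=0.96; OR[min(1, a+b)] → w = 1.00
R3: heavy=0.96 → w = 0.96
Rules with consequent 'average': {R1, R3} → strengths 0.00, 0.96
Aggregate via t-conorm [min(1, a+b)]: 0.96

0.96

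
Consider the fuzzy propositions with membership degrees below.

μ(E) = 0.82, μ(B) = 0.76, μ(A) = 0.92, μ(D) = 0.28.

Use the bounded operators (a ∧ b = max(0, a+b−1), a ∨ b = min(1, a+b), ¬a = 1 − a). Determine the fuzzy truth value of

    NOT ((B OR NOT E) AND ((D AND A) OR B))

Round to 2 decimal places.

NOT E = 1 − 0.82 = 0.18
B OR NOT E = min(1, a+b) on (0.76, 0.18) = 0.94
D AND A = max(0, a+b−1) on (0.28, 0.92) = 0.20
(D AND A) OR B = min(1, a+b) on (0.20, 0.76) = 0.96
(B OR NOT E) AND ((D AND A) OR B) = max(0, a+b−1) on (0.94, 0.96) = 0.90
NOT ((B OR NOT E) AND ((D AND A) OR B)) = 1 − 0.90 = 0.10

0.10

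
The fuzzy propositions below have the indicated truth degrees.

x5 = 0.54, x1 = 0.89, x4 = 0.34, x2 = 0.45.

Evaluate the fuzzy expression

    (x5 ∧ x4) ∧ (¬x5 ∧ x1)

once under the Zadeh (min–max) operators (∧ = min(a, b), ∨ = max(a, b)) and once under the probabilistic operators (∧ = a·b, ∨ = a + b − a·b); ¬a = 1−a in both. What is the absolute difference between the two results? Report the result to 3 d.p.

Under Zadeh (min–max):
  x5 ∧ x4 = min(a, b) on (0.54, 0.34) = 0.34
  ¬x5 = 1 − 0.54 = 0.46
  ¬x5 ∧ x1 = min(a, b) on (0.46, 0.89) = 0.46
  (x5 ∧ x4) ∧ (¬x5 ∧ x1) = min(a, b) on (0.34, 0.46) = 0.34
  → value = 0.3400
Under probabilistic:
  x5 ∧ x4 = a·b on (0.5400, 0.3400) = 0.1836
  ¬x5 = 1 − 0.5400 = 0.4600
  ¬x5 ∧ x1 = a·b on (0.4600, 0.8900) = 0.4094
  (x5 ∧ x4) ∧ (¬x5 ∧ x1) = a·b on (0.1836, 0.4094) = 0.0752
  → value = 0.0752
|0.3400 − 0.0752| = 0.265

0.265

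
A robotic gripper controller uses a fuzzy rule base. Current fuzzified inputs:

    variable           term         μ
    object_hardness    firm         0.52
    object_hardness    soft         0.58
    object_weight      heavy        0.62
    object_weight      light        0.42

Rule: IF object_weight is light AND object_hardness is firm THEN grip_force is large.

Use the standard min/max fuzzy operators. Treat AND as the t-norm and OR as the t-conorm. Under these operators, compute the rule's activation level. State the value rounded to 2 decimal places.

0.42

firing strength: light=0.42, firm=0.52; AND[min(a, b)] → w = 0.42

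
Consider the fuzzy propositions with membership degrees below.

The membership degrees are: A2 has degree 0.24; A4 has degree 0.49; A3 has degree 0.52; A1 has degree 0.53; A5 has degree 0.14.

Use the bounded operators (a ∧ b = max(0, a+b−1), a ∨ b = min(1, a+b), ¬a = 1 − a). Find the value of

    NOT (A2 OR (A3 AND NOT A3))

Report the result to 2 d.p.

NOT A3 = 1 − 0.52 = 0.48
A3 AND NOT A3 = max(0, a+b−1) on (0.52, 0.48) = 0.00
A2 OR (A3 AND NOT A3) = min(1, a+b) on (0.24, 0.00) = 0.24
NOT (A2 OR (A3 AND NOT A3)) = 1 − 0.24 = 0.76

0.76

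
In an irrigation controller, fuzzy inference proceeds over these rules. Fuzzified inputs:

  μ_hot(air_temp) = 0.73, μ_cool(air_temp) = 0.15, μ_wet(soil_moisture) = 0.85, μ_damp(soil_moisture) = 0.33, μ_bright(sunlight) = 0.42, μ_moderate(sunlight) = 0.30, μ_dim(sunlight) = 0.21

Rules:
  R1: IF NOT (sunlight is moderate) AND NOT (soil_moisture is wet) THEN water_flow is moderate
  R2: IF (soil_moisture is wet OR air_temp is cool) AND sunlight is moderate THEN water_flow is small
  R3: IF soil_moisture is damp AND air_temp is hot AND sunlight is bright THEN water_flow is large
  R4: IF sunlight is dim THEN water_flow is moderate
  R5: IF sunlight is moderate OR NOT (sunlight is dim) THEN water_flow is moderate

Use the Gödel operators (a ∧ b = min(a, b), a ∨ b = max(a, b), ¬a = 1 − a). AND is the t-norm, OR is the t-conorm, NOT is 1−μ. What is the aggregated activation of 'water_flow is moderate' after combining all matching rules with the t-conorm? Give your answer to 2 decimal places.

R1: ¬moderate=1−0.30=0.70, ¬wet=1−0.85=0.15; AND[min(a, b)] → w = 0.15
R2: (wet=0.85 OR cool=0.15) = 0.85; AND[min(a, b)] with moderate=0.30 → w = 0.30
R3: damp=0.33, hot=0.73, bright=0.42; AND[min(a, b)] → w = 0.33
R4: dim=0.21 → w = 0.21
R5: moderate=0.30, ¬dim=1−0.21=0.79; OR[max(a, b)] → w = 0.79
Rules with consequent 'moderate': {R1, R4, R5} → strengths 0.15, 0.21, 0.79
Aggregate via t-conorm [max(a, b)]: 0.79

0.79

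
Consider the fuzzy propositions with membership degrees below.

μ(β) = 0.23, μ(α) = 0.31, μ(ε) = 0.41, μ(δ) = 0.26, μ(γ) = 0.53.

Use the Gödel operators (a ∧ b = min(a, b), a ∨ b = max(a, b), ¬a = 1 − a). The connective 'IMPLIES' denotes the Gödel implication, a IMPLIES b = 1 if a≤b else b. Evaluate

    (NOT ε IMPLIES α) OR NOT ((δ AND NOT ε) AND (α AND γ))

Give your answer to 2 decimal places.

0.74

NOT ε = 1 − 0.41 = 0.59
NOT ε IMPLIES α  [Gödel: 1 if a≤b else b] with a=0.59, b=0.31 → 0.31
NOT ε = 1 − 0.41 = 0.59
δ AND NOT ε = min(a, b) on (0.26, 0.59) = 0.26
α AND γ = min(a, b) on (0.31, 0.53) = 0.31
(δ AND NOT ε) AND (α AND γ) = min(a, b) on (0.26, 0.31) = 0.26
NOT ((δ AND NOT ε) AND (α AND γ)) = 1 − 0.26 = 0.74
(NOT ε IMPLIES α) OR NOT ((δ AND NOT ε) AND (α AND γ)) = max(a, b) on (0.31, 0.74) = 0.74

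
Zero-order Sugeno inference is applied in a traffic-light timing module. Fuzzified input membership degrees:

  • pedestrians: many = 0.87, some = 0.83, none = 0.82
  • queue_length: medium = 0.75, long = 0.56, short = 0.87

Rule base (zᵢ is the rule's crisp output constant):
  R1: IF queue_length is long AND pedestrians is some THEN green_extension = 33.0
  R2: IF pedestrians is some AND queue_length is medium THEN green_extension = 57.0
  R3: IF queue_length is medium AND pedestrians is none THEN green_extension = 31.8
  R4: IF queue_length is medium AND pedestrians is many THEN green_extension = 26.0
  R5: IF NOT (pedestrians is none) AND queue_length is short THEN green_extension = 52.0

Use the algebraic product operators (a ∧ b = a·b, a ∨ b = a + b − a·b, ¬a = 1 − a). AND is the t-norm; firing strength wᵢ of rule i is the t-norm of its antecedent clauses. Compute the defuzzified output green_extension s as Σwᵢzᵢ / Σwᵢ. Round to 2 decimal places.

38.02

R1 (z=33.0): long=0.56, some=0.83; AND[a·b] → w = 0.4648
R2 (z=57.0): some=0.83, medium=0.75; AND[a·b] → w = 0.6225
R3 (z=31.8): medium=0.75, none=0.82; AND[a·b] → w = 0.6150
R4 (z=26.0): medium=0.75, many=0.87; AND[a·b] → w = 0.6525
R5 (z=52.0): ¬none=1−0.82=0.18, short=0.87; AND[a·b] → w = 0.1566
Weighted average = (0.4648·33.0 + 0.6225·57.0 + 0.6150·31.8 + 0.6525·26.0 + 0.1566·52.0) / (0.4648 + 0.6225 + 0.6150 + 0.6525 + 0.1566)
  = 95.4861 / 2.5114 = 38.02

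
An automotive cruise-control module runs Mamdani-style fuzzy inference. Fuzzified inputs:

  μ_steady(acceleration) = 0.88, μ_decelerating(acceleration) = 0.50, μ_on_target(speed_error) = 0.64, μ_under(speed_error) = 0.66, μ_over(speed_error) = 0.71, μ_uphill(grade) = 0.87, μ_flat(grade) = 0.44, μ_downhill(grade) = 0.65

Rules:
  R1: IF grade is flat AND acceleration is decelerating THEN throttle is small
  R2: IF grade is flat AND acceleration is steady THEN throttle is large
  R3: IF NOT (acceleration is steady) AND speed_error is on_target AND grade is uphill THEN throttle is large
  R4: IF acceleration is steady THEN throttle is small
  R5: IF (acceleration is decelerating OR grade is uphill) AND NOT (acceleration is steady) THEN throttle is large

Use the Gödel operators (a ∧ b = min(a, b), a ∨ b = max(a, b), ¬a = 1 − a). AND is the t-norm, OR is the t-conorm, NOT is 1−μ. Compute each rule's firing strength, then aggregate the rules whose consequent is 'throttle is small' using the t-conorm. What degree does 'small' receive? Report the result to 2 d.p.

0.88

R1: flat=0.44, decelerating=0.50; AND[min(a, b)] → w = 0.44
R2: flat=0.44, steady=0.88; AND[min(a, b)] → w = 0.44
R3: ¬steady=1−0.88=0.12, on_target=0.64, uphill=0.87; AND[min(a, b)] → w = 0.12
R4: steady=0.88 → w = 0.88
R5: (decelerating=0.50 OR uphill=0.87) = 0.87; AND[min(a, b)] with ¬steady=1−0.88=0.12 → w = 0.12
Rules with consequent 'small': {R1, R4} → strengths 0.44, 0.88
Aggregate via t-conorm [max(a, b)]: 0.88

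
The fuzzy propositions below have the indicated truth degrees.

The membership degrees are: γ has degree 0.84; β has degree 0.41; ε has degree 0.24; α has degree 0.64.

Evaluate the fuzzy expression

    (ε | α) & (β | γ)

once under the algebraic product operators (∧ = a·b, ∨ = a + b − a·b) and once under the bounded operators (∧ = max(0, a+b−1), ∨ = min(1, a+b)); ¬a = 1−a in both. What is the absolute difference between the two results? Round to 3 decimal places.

0.222

Under algebraic product:
  ε | α = a + b − a·b on (0.2400, 0.6400) = 0.7264
  β | γ = a + b − a·b on (0.4100, 0.8400) = 0.9056
  (ε | α) & (β | γ) = a·b on (0.7264, 0.9056) = 0.6578
  → value = 0.6578
Under bounded:
  ε | α = min(1, a+b) on (0.24, 0.64) = 0.88
  β | γ = min(1, a+b) on (0.41, 0.84) = 1.00
  (ε | α) & (β | γ) = max(0, a+b−1) on (0.88, 1.00) = 0.88
  → value = 0.8800
|0.6578 − 0.8800| = 0.222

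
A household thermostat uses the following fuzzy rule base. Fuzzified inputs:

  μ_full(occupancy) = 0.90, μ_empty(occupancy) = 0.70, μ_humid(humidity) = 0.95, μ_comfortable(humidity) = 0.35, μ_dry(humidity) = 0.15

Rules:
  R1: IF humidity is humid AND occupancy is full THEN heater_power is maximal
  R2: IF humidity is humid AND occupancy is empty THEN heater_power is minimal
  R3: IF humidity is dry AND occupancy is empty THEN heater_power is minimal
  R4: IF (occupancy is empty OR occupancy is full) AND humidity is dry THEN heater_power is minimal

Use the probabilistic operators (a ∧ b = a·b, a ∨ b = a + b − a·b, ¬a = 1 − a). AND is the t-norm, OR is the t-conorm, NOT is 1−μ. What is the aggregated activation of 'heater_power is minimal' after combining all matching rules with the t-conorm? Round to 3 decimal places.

0.744

R1: humid=0.95, full=0.90; AND[a·b] → w = 0.8550
R2: humid=0.95, empty=0.70; AND[a·b] → w = 0.6650
R3: dry=0.15, empty=0.70; AND[a·b] → w = 0.1050
R4: (empty=0.70 OR full=0.90) = 0.9700; AND[a·b] with dry=0.15 → w = 0.1455
Rules with consequent 'minimal': {R2, R3, R4} → strengths 0.6650, 0.1050, 0.1455
Aggregate via t-conorm [a + b − a·b]: 0.7438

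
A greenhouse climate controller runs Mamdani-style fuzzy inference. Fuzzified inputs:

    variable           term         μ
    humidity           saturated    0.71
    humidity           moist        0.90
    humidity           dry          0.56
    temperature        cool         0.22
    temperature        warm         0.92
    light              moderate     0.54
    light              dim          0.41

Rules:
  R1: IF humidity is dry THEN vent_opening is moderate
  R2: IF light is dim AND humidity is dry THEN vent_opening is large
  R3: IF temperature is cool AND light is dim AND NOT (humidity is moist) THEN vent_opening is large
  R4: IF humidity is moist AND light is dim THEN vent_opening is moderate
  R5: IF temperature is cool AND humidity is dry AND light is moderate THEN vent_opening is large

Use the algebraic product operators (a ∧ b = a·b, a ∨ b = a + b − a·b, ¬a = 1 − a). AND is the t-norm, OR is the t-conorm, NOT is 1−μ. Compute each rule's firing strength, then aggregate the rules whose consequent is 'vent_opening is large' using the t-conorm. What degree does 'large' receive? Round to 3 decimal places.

R1: dry=0.56 → w = 0.5600
R2: dim=0.41, dry=0.56; AND[a·b] → w = 0.2296
R3: cool=0.22, dim=0.41, ¬moist=1−0.90=0.10; AND[a·b] → w = 0.0090
R4: moist=0.90, dim=0.41; AND[a·b] → w = 0.3690
R5: cool=0.22, dry=0.56, moderate=0.54; AND[a·b] → w = 0.0665
Rules with consequent 'large': {R2, R3, R5} → strengths 0.2296, 0.0090, 0.0665
Aggregate via t-conorm [a + b − a·b]: 0.2873

0.287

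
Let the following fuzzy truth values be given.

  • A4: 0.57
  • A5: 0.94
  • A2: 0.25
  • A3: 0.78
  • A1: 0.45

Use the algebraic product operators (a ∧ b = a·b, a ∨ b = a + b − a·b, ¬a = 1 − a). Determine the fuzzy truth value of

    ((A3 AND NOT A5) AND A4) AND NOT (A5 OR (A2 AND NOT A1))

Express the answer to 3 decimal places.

NOT A5 = 1 − 0.9400 = 0.0600
A3 AND NOT A5 = a·b on (0.7800, 0.0600) = 0.0468
(A3 AND NOT A5) AND A4 = a·b on (0.0468, 0.5700) = 0.0267
NOT A1 = 1 − 0.4500 = 0.5500
A2 AND NOT A1 = a·b on (0.2500, 0.5500) = 0.1375
A5 OR (A2 AND NOT A1) = a + b − a·b on (0.9400, 0.1375) = 0.9482
NOT (A5 OR (A2 AND NOT A1)) = 1 − 0.9482 = 0.0518
((A3 AND NOT A5) AND A4) AND NOT (A5 OR (A2 AND NOT A1)) = a·b on (0.0267, 0.0518) = 0.0014

0.001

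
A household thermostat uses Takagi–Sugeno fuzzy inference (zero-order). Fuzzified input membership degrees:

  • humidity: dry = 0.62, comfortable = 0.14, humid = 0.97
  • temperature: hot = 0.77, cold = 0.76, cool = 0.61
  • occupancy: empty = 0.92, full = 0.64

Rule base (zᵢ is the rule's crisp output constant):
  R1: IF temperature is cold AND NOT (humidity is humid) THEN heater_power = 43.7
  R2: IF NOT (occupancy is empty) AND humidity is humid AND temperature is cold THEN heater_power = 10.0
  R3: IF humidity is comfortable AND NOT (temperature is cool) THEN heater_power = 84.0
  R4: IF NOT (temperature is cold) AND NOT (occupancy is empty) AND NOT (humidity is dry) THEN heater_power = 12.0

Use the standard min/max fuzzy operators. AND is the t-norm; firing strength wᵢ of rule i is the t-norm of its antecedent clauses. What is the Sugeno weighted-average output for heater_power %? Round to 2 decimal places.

R1 (z=43.7): cold=0.76, ¬humid=1−0.97=0.03; AND[min(a, b)] → w = 0.03
R2 (z=10.0): ¬empty=1−0.92=0.08, humid=0.97, cold=0.76; AND[min(a, b)] → w = 0.08
R3 (z=84.0): comfortable=0.14, ¬cool=1−0.61=0.39; AND[min(a, b)] → w = 0.14
R4 (z=12.0): ¬cold=1−0.76=0.24, ¬empty=1−0.92=0.08, ¬dry=1−0.62=0.38; AND[min(a, b)] → w = 0.08
Weighted average = (0.03·43.7 + 0.08·10.0 + 0.14·84.0 + 0.08·12.0) / (0.03 + 0.08 + 0.14 + 0.08)
  = 14.8310 / 0.3300 = 44.94

44.94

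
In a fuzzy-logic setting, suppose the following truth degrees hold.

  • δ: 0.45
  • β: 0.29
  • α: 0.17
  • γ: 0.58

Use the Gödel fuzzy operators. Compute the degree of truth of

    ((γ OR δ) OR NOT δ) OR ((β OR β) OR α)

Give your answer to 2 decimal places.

γ OR δ = max(a, b) on (0.58, 0.45) = 0.58
NOT δ = 1 − 0.45 = 0.55
(γ OR δ) OR NOT δ = max(a, b) on (0.58, 0.55) = 0.58
β OR β = max(a, b) on (0.29, 0.29) = 0.29
(β OR β) OR α = max(a, b) on (0.29, 0.17) = 0.29
((γ OR δ) OR NOT δ) OR ((β OR β) OR α) = max(a, b) on (0.58, 0.29) = 0.58

0.58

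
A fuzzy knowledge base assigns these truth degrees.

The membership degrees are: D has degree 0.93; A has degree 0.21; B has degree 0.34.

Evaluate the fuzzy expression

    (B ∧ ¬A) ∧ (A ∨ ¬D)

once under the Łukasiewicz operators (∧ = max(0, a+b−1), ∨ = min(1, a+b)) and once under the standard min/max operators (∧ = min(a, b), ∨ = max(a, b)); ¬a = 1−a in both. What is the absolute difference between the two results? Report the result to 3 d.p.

Under Łukasiewicz:
  ¬A = 1 − 0.21 = 0.79
  B ∧ ¬A = max(0, a+b−1) on (0.34, 0.79) = 0.13
  ¬D = 1 − 0.93 = 0.07
  A ∨ ¬D = min(1, a+b) on (0.21, 0.07) = 0.28
  (B ∧ ¬A) ∧ (A ∨ ¬D) = max(0, a+b−1) on (0.13, 0.28) = 0.00
  → value = 0.0000
Under standard min/max:
  ¬A = 1 − 0.21 = 0.79
  B ∧ ¬A = min(a, b) on (0.34, 0.79) = 0.34
  ¬D = 1 − 0.93 = 0.07
  A ∨ ¬D = max(a, b) on (0.21, 0.07) = 0.21
  (B ∧ ¬A) ∧ (A ∨ ¬D) = min(a, b) on (0.34, 0.21) = 0.21
  → value = 0.2100
|0.0000 − 0.2100| = 0.210

0.210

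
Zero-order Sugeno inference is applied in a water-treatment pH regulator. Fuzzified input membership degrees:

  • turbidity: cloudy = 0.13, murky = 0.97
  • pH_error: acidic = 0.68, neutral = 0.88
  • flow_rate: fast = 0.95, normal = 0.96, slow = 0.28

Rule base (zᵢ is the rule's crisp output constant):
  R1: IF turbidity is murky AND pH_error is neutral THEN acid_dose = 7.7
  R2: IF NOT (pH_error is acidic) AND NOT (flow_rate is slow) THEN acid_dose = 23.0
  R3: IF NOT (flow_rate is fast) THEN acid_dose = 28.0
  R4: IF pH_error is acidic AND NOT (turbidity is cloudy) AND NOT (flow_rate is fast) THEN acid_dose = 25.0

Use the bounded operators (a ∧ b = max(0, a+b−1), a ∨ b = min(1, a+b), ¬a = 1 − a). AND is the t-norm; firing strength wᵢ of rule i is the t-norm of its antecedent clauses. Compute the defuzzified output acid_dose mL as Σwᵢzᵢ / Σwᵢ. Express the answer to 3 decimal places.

9.431

R1 (z=7.7): murky=0.97, neutral=0.88; AND[max(0, a+b−1)] → w = 0.85
R2 (z=23.0): ¬acidic=1−0.68=0.32, ¬slow=1−0.28=0.72; AND[max(0, a+b−1)] → w = 0.04
R3 (z=28.0): ¬fast=1−0.95=0.05 → w = 0.05
R4 (z=25.0): acidic=0.68, ¬cloudy=1−0.13=0.87, ¬fast=1−0.95=0.05; AND[max(0, a+b−1)] → w = 0.00
Weighted average = (0.85·7.7 + 0.04·23.0 + 0.05·28.0 + 0.00·25.0) / (0.85 + 0.04 + 0.05 + 0.00)
  = 8.8650 / 0.9400 = 9.431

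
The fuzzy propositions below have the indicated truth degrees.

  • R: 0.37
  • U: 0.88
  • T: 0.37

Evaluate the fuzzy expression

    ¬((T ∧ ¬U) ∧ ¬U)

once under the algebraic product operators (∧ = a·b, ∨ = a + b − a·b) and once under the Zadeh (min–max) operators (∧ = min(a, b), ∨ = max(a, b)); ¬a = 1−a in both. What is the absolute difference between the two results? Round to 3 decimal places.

Under algebraic product:
  ¬U = 1 − 0.8800 = 0.1200
  T ∧ ¬U = a·b on (0.3700, 0.1200) = 0.0444
  ¬U = 1 − 0.8800 = 0.1200
  (T ∧ ¬U) ∧ ¬U = a·b on (0.0444, 0.1200) = 0.0053
  ¬((T ∧ ¬U) ∧ ¬U) = 1 − 0.0053 = 0.9947
  → value = 0.9947
Under Zadeh (min–max):
  ¬U = 1 − 0.88 = 0.12
  T ∧ ¬U = min(a, b) on (0.37, 0.12) = 0.12
  ¬U = 1 − 0.88 = 0.12
  (T ∧ ¬U) ∧ ¬U = min(a, b) on (0.12, 0.12) = 0.12
  ¬((T ∧ ¬U) ∧ ¬U) = 1 − 0.12 = 0.88
  → value = 0.8800
|0.9947 − 0.8800| = 0.115

0.115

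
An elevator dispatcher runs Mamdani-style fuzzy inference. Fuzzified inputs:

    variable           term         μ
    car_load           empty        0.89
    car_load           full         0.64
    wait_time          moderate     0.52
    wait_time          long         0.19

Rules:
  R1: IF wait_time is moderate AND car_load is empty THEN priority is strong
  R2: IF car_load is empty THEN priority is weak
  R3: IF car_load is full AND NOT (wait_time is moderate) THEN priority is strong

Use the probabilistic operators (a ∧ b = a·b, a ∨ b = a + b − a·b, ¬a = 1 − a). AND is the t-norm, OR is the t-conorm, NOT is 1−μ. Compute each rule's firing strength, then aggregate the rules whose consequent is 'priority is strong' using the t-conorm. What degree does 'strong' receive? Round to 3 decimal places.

R1: moderate=0.52, empty=0.89; AND[a·b] → w = 0.4628
R2: empty=0.89 → w = 0.8900
R3: full=0.64, ¬moderate=1−0.52=0.48; AND[a·b] → w = 0.3072
Rules with consequent 'strong': {R1, R3} → strengths 0.4628, 0.3072
Aggregate via t-conorm [a + b − a·b]: 0.6278

0.628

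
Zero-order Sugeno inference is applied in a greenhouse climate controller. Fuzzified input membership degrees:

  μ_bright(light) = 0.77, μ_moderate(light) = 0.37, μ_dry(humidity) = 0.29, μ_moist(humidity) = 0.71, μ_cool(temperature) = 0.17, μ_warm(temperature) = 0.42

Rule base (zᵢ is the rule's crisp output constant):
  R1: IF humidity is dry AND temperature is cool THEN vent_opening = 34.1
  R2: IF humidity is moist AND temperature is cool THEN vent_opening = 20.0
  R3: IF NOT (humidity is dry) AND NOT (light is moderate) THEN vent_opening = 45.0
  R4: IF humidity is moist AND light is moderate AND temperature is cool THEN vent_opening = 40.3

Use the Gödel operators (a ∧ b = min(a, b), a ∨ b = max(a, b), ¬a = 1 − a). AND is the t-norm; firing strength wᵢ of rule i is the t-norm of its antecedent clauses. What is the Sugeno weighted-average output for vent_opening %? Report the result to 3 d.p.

38.946

R1 (z=34.1): dry=0.29, cool=0.17; AND[min(a, b)] → w = 0.17
R2 (z=20.0): moist=0.71, cool=0.17; AND[min(a, b)] → w = 0.17
R3 (z=45.0): ¬dry=1−0.29=0.71, ¬moderate=1−0.37=0.63; AND[min(a, b)] → w = 0.63
R4 (z=40.3): moist=0.71, moderate=0.37, cool=0.17; AND[min(a, b)] → w = 0.17
Weighted average = (0.17·34.1 + 0.17·20.0 + 0.63·45.0 + 0.17·40.3) / (0.17 + 0.17 + 0.63 + 0.17)
  = 44.3980 / 1.1400 = 38.946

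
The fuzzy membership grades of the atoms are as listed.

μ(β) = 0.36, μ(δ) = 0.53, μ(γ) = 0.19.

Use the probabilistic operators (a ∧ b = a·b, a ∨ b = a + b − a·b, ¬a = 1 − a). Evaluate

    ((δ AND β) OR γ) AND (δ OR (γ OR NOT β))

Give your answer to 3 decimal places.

δ AND β = a·b on (0.5300, 0.3600) = 0.1908
(δ AND β) OR γ = a + b − a·b on (0.1908, 0.1900) = 0.3445
NOT β = 1 − 0.3600 = 0.6400
γ OR NOT β = a + b − a·b on (0.1900, 0.6400) = 0.7084
δ OR (γ OR NOT β) = a + b − a·b on (0.5300, 0.7084) = 0.8629
((δ AND β) OR γ) AND (δ OR (γ OR NOT β)) = a·b on (0.3445, 0.8629) = 0.2973

0.297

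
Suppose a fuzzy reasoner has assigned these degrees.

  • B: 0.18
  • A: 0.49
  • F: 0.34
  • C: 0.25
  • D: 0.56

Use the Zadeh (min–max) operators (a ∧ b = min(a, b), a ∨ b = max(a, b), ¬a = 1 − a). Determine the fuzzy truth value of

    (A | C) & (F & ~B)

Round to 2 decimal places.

A | C = max(a, b) on (0.49, 0.25) = 0.49
~B = 1 − 0.18 = 0.82
F & ~B = min(a, b) on (0.34, 0.82) = 0.34
(A | C) & (F & ~B) = min(a, b) on (0.49, 0.34) = 0.34

0.34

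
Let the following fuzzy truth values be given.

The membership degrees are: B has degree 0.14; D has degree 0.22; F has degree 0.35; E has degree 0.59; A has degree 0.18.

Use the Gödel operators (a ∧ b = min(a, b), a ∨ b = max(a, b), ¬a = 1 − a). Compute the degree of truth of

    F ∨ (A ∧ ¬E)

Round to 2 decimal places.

0.35

¬E = 1 − 0.59 = 0.41
A ∧ ¬E = min(a, b) on (0.18, 0.41) = 0.18
F ∨ (A ∧ ¬E) = max(a, b) on (0.35, 0.18) = 0.35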